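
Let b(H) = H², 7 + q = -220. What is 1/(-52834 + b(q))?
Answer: -1/1305 ≈ -0.00076628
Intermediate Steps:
q = -227 (q = -7 - 220 = -227)
1/(-52834 + b(q)) = 1/(-52834 + (-227)²) = 1/(-52834 + 51529) = 1/(-1305) = -1/1305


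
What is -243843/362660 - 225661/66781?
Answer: -98122297643/24218797460 ≈ -4.0515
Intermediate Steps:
-243843/362660 - 225661/66781 = -98122297643/24218797460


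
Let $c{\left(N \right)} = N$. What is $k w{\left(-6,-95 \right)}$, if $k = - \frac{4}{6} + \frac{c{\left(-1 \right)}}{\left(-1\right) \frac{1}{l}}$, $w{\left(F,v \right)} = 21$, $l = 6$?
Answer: $112$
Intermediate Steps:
$k = \frac{16}{3}$ ($k = - \frac{4}{6} - \frac{1}{\left(-1\right) \frac{1}{6}} = \left(-4\right) \frac{1}{6} - \frac{1}{\left(-1\right) \frac{1}{6}} = - \frac{2}{3} - \frac{1}{- \frac{1}{6}} = - \frac{2}{3} - -6 = - \frac{2}{3} + 6 = \frac{16}{3} \approx 5.3333$)
$k w{\left(-6,-95 \right)} = \frac{16}{3} \cdot 21 = 112$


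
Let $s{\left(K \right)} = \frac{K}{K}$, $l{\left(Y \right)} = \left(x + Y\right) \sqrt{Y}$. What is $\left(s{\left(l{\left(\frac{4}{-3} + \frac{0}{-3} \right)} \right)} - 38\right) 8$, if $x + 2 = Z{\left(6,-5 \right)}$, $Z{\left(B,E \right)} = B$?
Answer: $-296$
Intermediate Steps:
$x = 4$ ($x = -2 + 6 = 4$)
$l{\left(Y \right)} = \sqrt{Y} \left(4 + Y\right)$ ($l{\left(Y \right)} = \left(4 + Y\right) \sqrt{Y} = \sqrt{Y} \left(4 + Y\right)$)
$s{\left(K \right)} = 1$
$\left(s{\left(l{\left(\frac{4}{-3} + \frac{0}{-3} \right)} \right)} - 38\right) 8 = \left(1 - 38\right) 8 = \left(-37\right) 8 = -296$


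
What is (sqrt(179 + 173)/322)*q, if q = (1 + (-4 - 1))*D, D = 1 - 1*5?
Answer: 32*sqrt(22)/161 ≈ 0.93226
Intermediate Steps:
D = -4 (D = 1 - 5 = -4)
q = 16 (q = (1 + (-4 - 1))*(-4) = (1 - 5)*(-4) = -4*(-4) = 16)
(sqrt(179 + 173)/322)*q = (sqrt(179 + 173)/322)*16 = (sqrt(352)*(1/322))*16 = ((4*sqrt(22))*(1/322))*16 = (2*sqrt(22)/161)*16 = 32*sqrt(22)/161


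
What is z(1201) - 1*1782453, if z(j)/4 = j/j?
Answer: -1782449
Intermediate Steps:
z(j) = 4 (z(j) = 4*(j/j) = 4*1 = 4)
z(1201) - 1*1782453 = 4 - 1*1782453 = 4 - 1782453 = -1782449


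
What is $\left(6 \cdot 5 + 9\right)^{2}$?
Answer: $1521$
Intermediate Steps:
$\left(6 \cdot 5 + 9\right)^{2} = \left(30 + 9\right)^{2} = 39^{2} = 1521$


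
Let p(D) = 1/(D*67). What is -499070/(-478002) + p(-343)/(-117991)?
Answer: 96660988813498/92580491631453 ≈ 1.0441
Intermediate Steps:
p(D) = 1/(67*D) (p(D) = (1/67)/D = 1/(67*D))
-499070/(-478002) + p(-343)/(-117991) = -499070/(-478002) + ((1/67)/(-343))/(-117991) = -499070*(-1/478002) + ((1/67)*(-1/343))*(-1/117991) = 249535/239001 - 1/22981*(-1/117991) = 249535/239001 + 1/2711551171 = 96660988813498/92580491631453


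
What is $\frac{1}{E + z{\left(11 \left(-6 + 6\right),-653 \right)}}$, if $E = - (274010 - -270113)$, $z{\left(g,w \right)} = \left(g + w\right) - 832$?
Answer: $- \frac{1}{545608} \approx -1.8328 \cdot 10^{-6}$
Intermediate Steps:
$z{\left(g,w \right)} = -832 + g + w$
$E = -544123$ ($E = - (274010 + 270113) = \left(-1\right) 544123 = -544123$)
$\frac{1}{E + z{\left(11 \left(-6 + 6\right),-653 \right)}} = \frac{1}{-544123 - \left(1485 - 11 \left(-6 + 6\right)\right)} = \frac{1}{-544123 - 1485} = \frac{1}{-545608} = - \frac{1}{545608}$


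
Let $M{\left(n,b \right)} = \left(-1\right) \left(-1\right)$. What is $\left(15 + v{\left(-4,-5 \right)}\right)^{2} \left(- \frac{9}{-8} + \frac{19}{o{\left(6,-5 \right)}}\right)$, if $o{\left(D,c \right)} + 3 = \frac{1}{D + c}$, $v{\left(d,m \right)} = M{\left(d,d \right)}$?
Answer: $-2144$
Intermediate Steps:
$M{\left(n,b \right)} = 1$
$v{\left(d,m \right)} = 1$
$o{\left(D,c \right)} = -3 + \frac{1}{D + c}$
$\left(15 + v{\left(-4,-5 \right)}\right)^{2} \left(- \frac{9}{-8} + \frac{19}{o{\left(6,-5 \right)}}\right) = \left(15 + 1\right)^{2} \left(- \frac{9}{-8} + \frac{19}{\frac{1}{6 - 5} \left(1 - 18 - -15\right)}\right) = 16^{2} \left(\left(-9\right) \left(- \frac{1}{8}\right) + \frac{19}{1^{-1} \left(1 - 18 + 15\right)}\right) = 256 \left(\frac{9}{8} + \frac{19}{1 \left(-2\right)}\right) = 256 \left(\frac{9}{8} + \frac{19}{-2}\right) = 256 \left(\frac{9}{8} + 19 \left(- \frac{1}{2}\right)\right) = 256 \left(\frac{9}{8} - \frac{19}{2}\right) = 256 \left(- \frac{67}{8}\right) = -2144$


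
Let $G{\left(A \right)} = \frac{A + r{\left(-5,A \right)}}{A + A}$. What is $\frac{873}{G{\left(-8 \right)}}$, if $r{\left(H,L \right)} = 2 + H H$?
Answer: $- \frac{13968}{19} \approx -735.16$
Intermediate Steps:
$r{\left(H,L \right)} = 2 + H^{2}$
$G{\left(A \right)} = \frac{27 + A}{2 A}$ ($G{\left(A \right)} = \frac{A + \left(2 + \left(-5\right)^{2}\right)}{A + A} = \frac{A + \left(2 + 25\right)}{2 A} = \left(A + 27\right) \frac{1}{2 A} = \left(27 + A\right) \frac{1}{2 A} = \frac{27 + A}{2 A}$)
$\frac{873}{G{\left(-8 \right)}} = \frac{873}{\frac{1}{2} \frac{1}{-8} \left(27 - 8\right)} = \frac{873}{\frac{1}{2} \left(- \frac{1}{8}\right) 19} = \frac{873}{- \frac{19}{16}} = 873 \left(- \frac{16}{19}\right) = - \frac{13968}{19}$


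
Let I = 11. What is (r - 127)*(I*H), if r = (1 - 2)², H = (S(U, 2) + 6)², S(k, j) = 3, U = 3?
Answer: -112266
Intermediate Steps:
H = 81 (H = (3 + 6)² = 9² = 81)
r = 1 (r = (-1)² = 1)
(r - 127)*(I*H) = (1 - 127)*(11*81) = -126*891 = -112266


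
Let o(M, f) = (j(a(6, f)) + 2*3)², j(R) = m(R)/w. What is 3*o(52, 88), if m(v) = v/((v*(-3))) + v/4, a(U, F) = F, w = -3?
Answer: 121/27 ≈ 4.4815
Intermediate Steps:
m(v) = -⅓ + v/4 (m(v) = v/((-3*v)) + v*(¼) = v*(-1/(3*v)) + v/4 = -⅓ + v/4)
j(R) = ⅑ - R/12 (j(R) = (-⅓ + R/4)/(-3) = (-⅓ + R/4)*(-⅓) = ⅑ - R/12)
o(M, f) = (55/9 - f/12)² (o(M, f) = ((⅑ - f/12) + 2*3)² = ((⅑ - f/12) + 6)² = (55/9 - f/12)²)
3*o(52, 88) = 3*((220 - 3*88)²/1296) = 3*((220 - 264)²/1296) = 3*((1/1296)*(-44)²) = 3*((1/1296)*1936) = 3*(121/81) = 121/27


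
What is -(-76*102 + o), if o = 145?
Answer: 7607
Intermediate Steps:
-(-76*102 + o) = -(-76*102 + 145) = -(-7752 + 145) = -1*(-7607) = 7607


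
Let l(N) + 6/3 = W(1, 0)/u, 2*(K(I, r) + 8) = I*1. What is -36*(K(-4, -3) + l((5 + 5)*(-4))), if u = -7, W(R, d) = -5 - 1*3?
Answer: 2736/7 ≈ 390.86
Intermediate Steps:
W(R, d) = -8 (W(R, d) = -5 - 3 = -8)
K(I, r) = -8 + I/2 (K(I, r) = -8 + (I*1)/2 = -8 + I/2)
l(N) = -6/7 (l(N) = -2 - 8/(-7) = -2 - 8*(-⅐) = -2 + 8/7 = -6/7)
-36*(K(-4, -3) + l((5 + 5)*(-4))) = -36*((-8 + (½)*(-4)) - 6/7) = -36*((-8 - 2) - 6/7) = -36*(-10 - 6/7) = -36*(-76/7) = 2736/7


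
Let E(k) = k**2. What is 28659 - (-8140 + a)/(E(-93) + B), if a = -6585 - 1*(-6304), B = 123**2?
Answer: 227154041/7926 ≈ 28659.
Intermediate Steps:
B = 15129
a = -281 (a = -6585 + 6304 = -281)
28659 - (-8140 + a)/(E(-93) + B) = 28659 - (-8140 - 281)/((-93)**2 + 15129) = 28659 - (-8421)/(8649 + 15129) = 28659 - (-8421)/23778 = 28659 - 1*(-2807/7926) = 28659 + 2807/7926 = 227154041/7926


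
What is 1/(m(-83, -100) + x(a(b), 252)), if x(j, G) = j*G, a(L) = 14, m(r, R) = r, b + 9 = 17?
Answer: 1/3445 ≈ 0.00029028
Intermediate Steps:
b = 8 (b = -9 + 17 = 8)
x(j, G) = G*j
1/(m(-83, -100) + x(a(b), 252)) = 1/(-83 + 252*14) = 1/(-83 + 3528) = 1/3445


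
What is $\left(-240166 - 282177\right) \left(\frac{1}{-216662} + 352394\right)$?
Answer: $- \frac{39881091151061661}{216662} \approx -1.8407 \cdot 10^{11}$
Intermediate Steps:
$\left(-240166 - 282177\right) \left(\frac{1}{-216662} + 352394\right) = - 522343 \left(- \frac{1}{216662} + 352394\right) = \left(-522343\right) \frac{76350388827}{216662} = - \frac{39881091151061661}{216662}$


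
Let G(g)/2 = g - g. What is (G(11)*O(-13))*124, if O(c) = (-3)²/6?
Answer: 0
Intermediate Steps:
G(g) = 0 (G(g) = 2*(g - g) = 2*0 = 0)
O(c) = 3/2 (O(c) = 9*(⅙) = 3/2)
(G(11)*O(-13))*124 = (0*(3/2))*124 = 0*124 = 0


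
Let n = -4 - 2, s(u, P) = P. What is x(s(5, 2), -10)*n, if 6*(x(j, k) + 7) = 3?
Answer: 39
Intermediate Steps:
n = -6 (n = -4 - 2*1 = -4 - 2 = -6)
x(j, k) = -13/2 (x(j, k) = -7 + (⅙)*3 = -7 + ½ = -13/2)
x(s(5, 2), -10)*n = -13/2*(-6) = 39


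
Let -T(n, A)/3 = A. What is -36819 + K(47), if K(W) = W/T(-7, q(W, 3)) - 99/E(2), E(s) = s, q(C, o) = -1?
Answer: -221117/6 ≈ -36853.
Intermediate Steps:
T(n, A) = -3*A
K(W) = -99/2 + W/3 (K(W) = W/((-3*(-1))) - 99/2 = W/3 - 99*1/2 = W*(1/3) - 99/2 = W/3 - 99/2 = -99/2 + W/3)
-36819 + K(47) = -36819 + (-99/2 + (1/3)*47) = -36819 + (-99/2 + 47/3) = -36819 - 203/6 = -221117/6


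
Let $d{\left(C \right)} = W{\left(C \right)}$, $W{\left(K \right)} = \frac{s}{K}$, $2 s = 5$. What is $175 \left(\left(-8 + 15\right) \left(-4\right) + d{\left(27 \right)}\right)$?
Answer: $- \frac{263725}{54} \approx -4883.8$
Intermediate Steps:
$s = \frac{5}{2}$ ($s = \frac{1}{2} \cdot 5 = \frac{5}{2} \approx 2.5$)
$W{\left(K \right)} = \frac{5}{2 K}$
$d{\left(C \right)} = \frac{5}{2 C}$
$175 \left(\left(-8 + 15\right) \left(-4\right) + d{\left(27 \right)}\right) = 175 \left(\left(-8 + 15\right) \left(-4\right) + \frac{5}{2 \cdot 27}\right) = 175 \left(7 \left(-4\right) + \frac{5}{2} \cdot \frac{1}{27}\right) = 175 \left(-28 + \frac{5}{54}\right) = 175 \left(- \frac{1507}{54}\right) = - \frac{263725}{54}$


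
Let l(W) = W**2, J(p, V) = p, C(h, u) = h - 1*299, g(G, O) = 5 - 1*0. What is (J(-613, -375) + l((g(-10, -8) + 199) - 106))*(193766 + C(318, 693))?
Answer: 1742320935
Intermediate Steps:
g(G, O) = 5 (g(G, O) = 5 + 0 = 5)
C(h, u) = -299 + h (C(h, u) = h - 299 = -299 + h)
(J(-613, -375) + l((g(-10, -8) + 199) - 106))*(193766 + C(318, 693)) = (-613 + ((5 + 199) - 106)**2)*(193766 + (-299 + 318)) = (-613 + (204 - 106)**2)*(193766 + 19) = (-613 + 98**2)*193785 = (-613 + 9604)*193785 = 8991*193785 = 1742320935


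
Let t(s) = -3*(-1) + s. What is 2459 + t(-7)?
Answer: 2455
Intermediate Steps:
t(s) = 3 + s
2459 + t(-7) = 2459 + (3 - 7) = 2459 - 4 = 2455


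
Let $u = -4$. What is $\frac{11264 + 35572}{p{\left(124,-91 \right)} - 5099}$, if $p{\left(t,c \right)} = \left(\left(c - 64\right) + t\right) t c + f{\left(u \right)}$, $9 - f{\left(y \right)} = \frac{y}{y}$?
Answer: $\frac{46836}{344713} \approx 0.13587$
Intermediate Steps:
$f{\left(y \right)} = 8$ ($f{\left(y \right)} = 9 - \frac{y}{y} = 9 - 1 = 8$)
$p{\left(t,c \right)} = 8 + c t \left(-64 + c + t\right)$ ($p{\left(t,c \right)} = \left(\left(c - 64\right) + t\right) t c + 8 = \left(\left(-64 + c\right) + t\right) t c + 8 = \left(-64 + c + t\right) t c + 8 = t \left(-64 + c + t\right) c + 8 = c t \left(-64 + c + t\right) + 8 = 8 + c t \left(-64 + c + t\right)$)
$\frac{11264 + 35572}{p{\left(124,-91 \right)} - 5099} = \frac{11264 + 35572}{\left(8 - 91 \cdot 124^{2} + 124 \left(-91\right)^{2} - \left(-5824\right) 124\right) - 5099} = \frac{46836}{\left(8 - 1399216 + 124 \cdot 8281 + 722176\right) - 5099} = \frac{46836}{\left(8 - 1399216 + 1026844 + 722176\right) - 5099} = \frac{46836}{349812 - 5099} = \frac{46836}{344713}$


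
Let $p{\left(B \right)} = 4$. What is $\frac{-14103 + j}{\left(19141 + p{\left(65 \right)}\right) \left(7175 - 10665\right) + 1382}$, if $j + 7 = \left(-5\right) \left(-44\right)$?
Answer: $\frac{2315}{11135778} \approx 0.00020789$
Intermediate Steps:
$j = 213$ ($j = -7 - -220 = -7 + 220 = 213$)
$\frac{-14103 + j}{\left(19141 + p{\left(65 \right)}\right) \left(7175 - 10665\right) + 1382} = \frac{-14103 + 213}{\left(19141 + 4\right) \left(7175 - 10665\right) + 1382} = - \frac{13890}{19145 \left(-3490\right) + 1382} = - \frac{13890}{-66816050 + 1382} = - \frac{13890}{-66814668} = \left(-13890\right) \left(- \frac{1}{66814668}\right) = \frac{2315}{11135778}$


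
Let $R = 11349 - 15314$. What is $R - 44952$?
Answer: $-48917$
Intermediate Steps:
$R = -3965$ ($R = 11349 - 15314 = -3965$)
$R - 44952 = -3965 - 44952 = -48917$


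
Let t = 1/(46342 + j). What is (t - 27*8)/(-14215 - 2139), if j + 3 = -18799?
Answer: 5948639/450389160 ≈ 0.013208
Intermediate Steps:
j = -18802 (j = -3 - 18799 = -18802)
t = 1/27540 (t = 1/(46342 - 18802) = 1/27540 ≈ 3.6311e-5)
(t - 27*8)/(-14215 - 2139) = (1/27540 - 27*8)/(-14215 - 2139) = (1/27540 - 216)/(-16354) = -5948639/27540*(-1/16354) = 5948639/450389160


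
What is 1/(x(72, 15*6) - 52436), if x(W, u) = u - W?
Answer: -1/52418 ≈ -1.9077e-5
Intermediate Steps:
1/(x(72, 15*6) - 52436) = 1/((15*6 - 1*72) - 52436) = 1/((90 - 72) - 52436) = 1/(18 - 52436) = 1/(-52418) = -1/52418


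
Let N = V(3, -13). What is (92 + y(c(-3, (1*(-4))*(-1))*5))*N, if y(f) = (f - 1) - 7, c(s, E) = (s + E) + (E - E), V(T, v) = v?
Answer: -1157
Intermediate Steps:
N = -13
c(s, E) = E + s (c(s, E) = (E + s) + 0 = E + s)
y(f) = -8 + f (y(f) = (-1 + f) - 7 = -8 + f)
(92 + y(c(-3, (1*(-4))*(-1))*5))*N = (92 + (-8 + ((1*(-4))*(-1) - 3)*5))*(-13) = (92 + (-8 + (-4*(-1) - 3)*5))*(-13) = (92 + (-8 + (4 - 3)*5))*(-13) = (92 + (-8 + 1*5))*(-13) = (92 + (-8 + 5))*(-13) = (92 - 3)*(-13) = 89*(-13) = -1157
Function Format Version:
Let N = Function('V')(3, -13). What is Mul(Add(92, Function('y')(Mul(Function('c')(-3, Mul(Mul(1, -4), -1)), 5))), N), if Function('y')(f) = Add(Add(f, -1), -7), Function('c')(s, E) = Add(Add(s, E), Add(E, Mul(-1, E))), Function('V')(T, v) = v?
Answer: -1157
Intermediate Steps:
N = -13
Function('c')(s, E) = Add(E, s) (Function('c')(s, E) = Add(Add(E, s), 0) = Add(E, s))
Function('y')(f) = Add(-8, f) (Function('y')(f) = Add(Add(-1, f), -7) = Add(-8, f))
Mul(Add(92, Function('y')(Mul(Function('c')(-3, Mul(Mul(1, -4), -1)), 5))), N) = Mul(Add(92, Add(-8, Mul(Add(Mul(Mul(1, -4), -1), -3), 5))), -13) = Mul(Add(92, Add(-8, Mul(Add(Mul(-4, -1), -3), 5))), -13) = Mul(Add(92, Add(-8, Mul(Add(4, -3), 5))), -13) = Mul(Add(92, Add(-8, Mul(1, 5))), -13) = Mul(Add(92, Add(-8, 5)), -13) = Mul(Add(92, -3), -13) = Mul(89, -13) = -1157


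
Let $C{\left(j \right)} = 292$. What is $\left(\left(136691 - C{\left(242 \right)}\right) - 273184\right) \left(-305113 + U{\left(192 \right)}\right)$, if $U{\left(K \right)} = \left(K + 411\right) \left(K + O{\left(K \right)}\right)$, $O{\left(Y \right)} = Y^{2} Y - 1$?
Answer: $-583767811835340$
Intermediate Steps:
$O{\left(Y \right)} = -1 + Y^{3}$ ($O{\left(Y \right)} = Y^{3} - 1 = -1 + Y^{3}$)
$U{\left(K \right)} = \left(411 + K\right) \left(-1 + K + K^{3}\right)$ ($U{\left(K \right)} = \left(K + 411\right) \left(K + \left(-1 + K^{3}\right)\right) = \left(411 + K\right) \left(-1 + K + K^{3}\right)$)
$\left(\left(136691 - C{\left(242 \right)}\right) - 273184\right) \left(-305113 + U{\left(192 \right)}\right) = \left(\left(136691 - 292\right) - 273184\right) \left(-305113 + \left(-411 + 192^{2} + 192^{4} + 410 \cdot 192 + 411 \cdot 192^{3}\right)\right) = \left(\left(136691 - 292\right) - 273184\right) \left(-305113 + \left(-411 + 36864 + 1358954496 + 78720 + 411 \cdot 7077888\right)\right) = \left(136399 - 273184\right) \left(-305113 + \left(-411 + 36864 + 1358954496 + 78720 + 2909011968\right)\right) = - 136785 \left(-305113 + 4268081637\right) = \left(-136785\right) 4267776524 = -583767811835340$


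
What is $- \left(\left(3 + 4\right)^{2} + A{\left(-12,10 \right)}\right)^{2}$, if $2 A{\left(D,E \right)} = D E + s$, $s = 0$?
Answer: $-121$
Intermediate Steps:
$A{\left(D,E \right)} = \frac{D E}{2}$ ($A{\left(D,E \right)} = \frac{D E + 0}{2} = \frac{D E}{2}$)
$- \left(\left(3 + 4\right)^{2} + A{\left(-12,10 \right)}\right)^{2} = - \left(\left(3 + 4\right)^{2} + \frac{1}{2} \left(-12\right) 10\right)^{2} = - \left(7^{2} - 60\right)^{2} = - \left(49 - 60\right)^{2} = - \left(-11\right)^{2} = \left(-1\right) 121 = -121$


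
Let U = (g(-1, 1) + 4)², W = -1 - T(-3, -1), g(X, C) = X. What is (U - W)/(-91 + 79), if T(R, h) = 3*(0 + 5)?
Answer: -25/12 ≈ -2.0833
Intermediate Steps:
T(R, h) = 15 (T(R, h) = 3*5 = 15)
W = -16 (W = -1 - 1*15 = -1 - 15 = -16)
U = 9 (U = (-1 + 4)² = 3² = 9)
(U - W)/(-91 + 79) = (9 - 1*(-16))/(-91 + 79) = (9 + 16)/(-12) = 25*(-1/12) = -25/12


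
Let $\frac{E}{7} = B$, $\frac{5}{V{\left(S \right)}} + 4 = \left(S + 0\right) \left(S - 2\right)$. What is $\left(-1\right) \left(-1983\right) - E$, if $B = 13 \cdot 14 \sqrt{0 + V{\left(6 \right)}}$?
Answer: $1346$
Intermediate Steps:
$V{\left(S \right)} = \frac{5}{-4 + S \left(-2 + S\right)}$ ($V{\left(S \right)} = \frac{5}{-4 + \left(S + 0\right) \left(S - 2\right)} = \frac{5}{-4 + S \left(-2 + S\right)}$)
$B = 91$ ($B = 13 \cdot 14 \sqrt{0 + \frac{5}{-4 + 6^{2} - 12}} = 182 \sqrt{0 + \frac{5}{-4 + 36 - 12}} = 182 \sqrt{0 + \frac{5}{20}} = 182 \sqrt{0 + 5 \cdot \frac{1}{20}} = 182 \sqrt{0 + \frac{1}{4}} = \frac{182}{2} = 182 \cdot \frac{1}{2} = 91$)
$E = 637$ ($E = 7 \cdot 91 = 637$)
$\left(-1\right) \left(-1983\right) - E = \left(-1\right) \left(-1983\right) - 637 = 1983 - 637 = 1346$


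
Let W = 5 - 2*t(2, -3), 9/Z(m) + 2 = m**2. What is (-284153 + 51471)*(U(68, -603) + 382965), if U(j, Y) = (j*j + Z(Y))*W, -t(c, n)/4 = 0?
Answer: -34356741832252480/363607 ≈ -9.4489e+10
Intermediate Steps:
t(c, n) = 0 (t(c, n) = -4*0 = 0)
Z(m) = 9/(-2 + m**2)
W = 5 (W = 5 - 2*0 = 5 + 0 = 5)
U(j, Y) = 5*j**2 + 45/(-2 + Y**2) (U(j, Y) = (j*j + 9/(-2 + Y**2))*5 = (j**2 + 9/(-2 + Y**2))*5 = 5*j**2 + 45/(-2 + Y**2))
(-284153 + 51471)*(U(68, -603) + 382965) = (-284153 + 51471)*(5*(9 + 68**2*(-2 + (-603)**2))/(-2 + (-603)**2) + 382965) = -232682*(5*(9 + 4624*(-2 + 363609))/(-2 + 363609) + 382965) = -232682*(5*(9 + 4624*363607)/363607 + 382965) = -232682*(5*(1/363607)*(9 + 1681318768) + 382965) = -232682*(5*(1/363607)*1681318777 + 382965) = -232682*(8406593885/363607 + 382965) = -232682*147655348640/363607 = -34356741832252480/363607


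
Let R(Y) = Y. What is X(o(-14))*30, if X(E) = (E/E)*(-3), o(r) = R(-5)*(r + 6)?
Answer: -90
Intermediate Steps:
o(r) = -30 - 5*r (o(r) = -5*(r + 6) = -5*(6 + r) = -30 - 5*r)
X(E) = -3 (X(E) = 1*(-3) = -3)
X(o(-14))*30 = -3*30 = -90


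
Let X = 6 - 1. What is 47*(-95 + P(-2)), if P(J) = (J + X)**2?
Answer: -4042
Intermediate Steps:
X = 5
P(J) = (5 + J)**2 (P(J) = (J + 5)**2 = (5 + J)**2)
47*(-95 + P(-2)) = 47*(-95 + (5 - 2)**2) = 47*(-95 + 3**2) = 47*(-95 + 9) = 47*(-86) = -4042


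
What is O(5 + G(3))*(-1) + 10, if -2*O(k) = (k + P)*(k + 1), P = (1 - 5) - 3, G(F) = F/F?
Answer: 13/2 ≈ 6.5000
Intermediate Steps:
G(F) = 1
P = -7 (P = -4 - 3 = -7)
O(k) = -(1 + k)*(-7 + k)/2 (O(k) = -(k - 7)*(k + 1)/2 = -(-7 + k)*(1 + k)/2 = -(1 + k)*(-7 + k)/2)
O(5 + G(3))*(-1) + 10 = (7/2 + 3*(5 + 1) - (5 + 1)²/2)*(-1) + 10 = (7/2 + 3*6 - ½*6²)*(-1) + 10 = (7/2 + 18 - ½*36)*(-1) + 10 = (7/2 + 18 - 18)*(-1) + 10 = (7/2)*(-1) + 10 = -7/2 + 10 = 13/2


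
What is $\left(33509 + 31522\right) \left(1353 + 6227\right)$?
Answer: $492934980$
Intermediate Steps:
$\left(33509 + 31522\right) \left(1353 + 6227\right) = 65031 \cdot 7580 = 492934980$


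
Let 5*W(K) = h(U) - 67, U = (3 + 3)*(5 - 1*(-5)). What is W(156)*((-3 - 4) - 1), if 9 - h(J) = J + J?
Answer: 1424/5 ≈ 284.80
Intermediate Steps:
U = 60 (U = 6*(5 + 5) = 6*10 = 60)
h(J) = 9 - 2*J (h(J) = 9 - (J + J) = 9 - 2*J)
W(K) = -178/5 (W(K) = ((9 - 2*60) - 67)/5 = ((9 - 120) - 67)/5 = (-111 - 67)/5 = (⅕)*(-178) = -178/5)
W(156)*((-3 - 4) - 1) = -178*((-3 - 4) - 1)/5 = -178*(-7 - 1)/5 = -178/5*(-8) = 1424/5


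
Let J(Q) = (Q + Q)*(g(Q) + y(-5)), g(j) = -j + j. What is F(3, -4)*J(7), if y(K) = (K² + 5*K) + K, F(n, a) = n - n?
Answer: 0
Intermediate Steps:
F(n, a) = 0
g(j) = 0
y(K) = K² + 6*K
J(Q) = -10*Q (J(Q) = (Q + Q)*(0 - 5*(6 - 5)) = (2*Q)*(0 - 5*1) = (2*Q)*(0 - 5) = (2*Q)*(-5) = -10*Q)
F(3, -4)*J(7) = 0*(-10*7) = 0*(-70) = 0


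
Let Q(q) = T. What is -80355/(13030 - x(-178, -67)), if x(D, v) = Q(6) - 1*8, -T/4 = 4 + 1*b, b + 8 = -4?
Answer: -80355/13006 ≈ -6.1783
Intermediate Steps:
b = -12 (b = -8 - 4 = -12)
T = 32 (T = -4*(4 + 1*(-12)) = -4*(4 - 12) = -4*(-8) = 32)
Q(q) = 32
x(D, v) = 24 (x(D, v) = 32 - 1*8 = 32 - 8 = 24)
-80355/(13030 - x(-178, -67)) = -80355/(13030 - 1*24) = -80355/(13030 - 24) = -80355/13006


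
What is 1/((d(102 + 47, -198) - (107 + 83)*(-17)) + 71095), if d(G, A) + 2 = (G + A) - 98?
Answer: 1/74176 ≈ 1.3481e-5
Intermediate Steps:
d(G, A) = -100 + A + G (d(G, A) = -2 + ((G + A) - 98) = -2 + ((A + G) - 98) = -2 + (-98 + A + G) = -100 + A + G)
1/((d(102 + 47, -198) - (107 + 83)*(-17)) + 71095) = 1/(((-100 - 198 + (102 + 47)) - (107 + 83)*(-17)) + 71095) = 1/(((-100 - 198 + 149) - 190*(-17)) + 71095) = 1/((-149 - 1*(-3230)) + 71095) = 1/((-149 + 3230) + 71095) = 1/(3081 + 71095) = 1/74176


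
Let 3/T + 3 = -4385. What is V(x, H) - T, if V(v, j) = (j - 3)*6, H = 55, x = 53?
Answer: 1369059/4388 ≈ 312.00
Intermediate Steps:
T = -3/4388 (T = 3/(-3 - 4385) = 3/(-4388) = 3*(-1/4388) = -3/4388 ≈ -0.00068368)
V(v, j) = -18 + 6*j (V(v, j) = (-3 + j)*6 = -18 + 6*j)
V(x, H) - T = (-18 + 6*55) - 1*(-3/4388) = (-18 + 330) + 3/4388 = 312 + 3/4388 = 1369059/4388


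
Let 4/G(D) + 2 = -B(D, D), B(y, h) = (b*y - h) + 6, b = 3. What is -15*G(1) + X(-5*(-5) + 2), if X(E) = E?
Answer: 33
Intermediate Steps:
B(y, h) = 6 - h + 3*y (B(y, h) = (3*y - h) + 6 = (-h + 3*y) + 6 = 6 - h + 3*y)
G(D) = 4/(-8 - 2*D) (G(D) = 4/(-2 - (6 - D + 3*D)) = 4/(-2 - (6 + 2*D)) = 4/(-2 + (-6 - 2*D)) = 4/(-8 - 2*D))
-15*G(1) + X(-5*(-5) + 2) = -(-30)/(4 + 1) + (-5*(-5) + 2) = -(-30)/5 + (25 + 2) = -(-30)/5 + 27 = -15*(-2/5) + 27 = 6 + 27 = 33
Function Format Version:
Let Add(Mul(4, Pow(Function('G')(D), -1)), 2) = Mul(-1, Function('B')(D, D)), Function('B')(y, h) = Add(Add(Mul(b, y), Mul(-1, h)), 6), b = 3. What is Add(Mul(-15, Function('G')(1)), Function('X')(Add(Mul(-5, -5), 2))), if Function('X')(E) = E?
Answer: 33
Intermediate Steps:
Function('B')(y, h) = Add(6, Mul(-1, h), Mul(3, y)) (Function('B')(y, h) = Add(Add(Mul(3, y), Mul(-1, h)), 6) = Add(Add(Mul(-1, h), Mul(3, y)), 6) = Add(6, Mul(-1, h), Mul(3, y)))
Function('G')(D) = Mul(4, Pow(Add(-8, Mul(-2, D)), -1)) (Function('G')(D) = Mul(4, Pow(Add(-2, Mul(-1, Add(6, Mul(-1, D), Mul(3, D)))), -1)) = Mul(4, Pow(Add(-2, Mul(-1, Add(6, Mul(2, D)))), -1)) = Mul(4, Pow(Add(-2, Add(-6, Mul(-2, D))), -1)) = Mul(4, Pow(Add(-8, Mul(-2, D)), -1)))
Add(Mul(-15, Function('G')(1)), Function('X')(Add(Mul(-5, -5), 2))) = Add(Mul(-15, Mul(-2, Pow(Add(4, 1), -1))), Add(Mul(-5, -5), 2)) = Add(Mul(-15, Mul(-2, Pow(5, -1))), Add(25, 2)) = Add(Mul(-15, Mul(-2, Rational(1, 5))), 27) = Add(Mul(-15, Rational(-2, 5)), 27) = Add(6, 27) = 33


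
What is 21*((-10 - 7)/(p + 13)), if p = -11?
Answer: -357/2 ≈ -178.50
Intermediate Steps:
21*((-10 - 7)/(p + 13)) = 21*((-10 - 7)/(-11 + 13)) = 21*(-17/2) = -357/2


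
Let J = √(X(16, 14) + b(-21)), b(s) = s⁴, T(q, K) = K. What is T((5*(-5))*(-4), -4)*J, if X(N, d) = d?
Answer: -4*√194495 ≈ -1764.1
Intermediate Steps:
J = √194495 (J = √(14 + (-21)⁴) = √(14 + 194481) = √194495 ≈ 441.02)
T((5*(-5))*(-4), -4)*J = -4*√194495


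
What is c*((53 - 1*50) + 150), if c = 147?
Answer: 22491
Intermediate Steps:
c*((53 - 1*50) + 150) = 147*((53 - 1*50) + 150) = 147*((53 - 50) + 150) = 147*(3 + 150) = 147*153 = 22491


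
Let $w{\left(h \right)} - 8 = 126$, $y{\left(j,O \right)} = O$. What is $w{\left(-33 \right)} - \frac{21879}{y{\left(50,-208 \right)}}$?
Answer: $\frac{3827}{16} \approx 239.19$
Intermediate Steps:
$w{\left(h \right)} = 134$ ($w{\left(h \right)} = 8 + 126 = 134$)
$w{\left(-33 \right)} - \frac{21879}{y{\left(50,-208 \right)}} = 134 - \frac{21879}{-208} = 134 - - \frac{1683}{16} = 134 + \frac{1683}{16} = \frac{3827}{16}$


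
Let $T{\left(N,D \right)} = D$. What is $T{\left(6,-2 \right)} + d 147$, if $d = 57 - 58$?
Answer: $-149$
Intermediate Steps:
$d = -1$ ($d = 57 - 58 = -1$)
$T{\left(6,-2 \right)} + d 147 = -2 - 147 = -149$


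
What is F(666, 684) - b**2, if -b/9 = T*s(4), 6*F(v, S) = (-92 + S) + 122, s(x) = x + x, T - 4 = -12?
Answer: -331657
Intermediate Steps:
T = -8 (T = 4 - 12 = -8)
s(x) = 2*x
F(v, S) = 5 + S/6 (F(v, S) = ((-92 + S) + 122)/6 = (30 + S)/6 = 5 + S/6)
b = 576 (b = -(-72)*2*4 = -(-72)*8 = -9*(-64) = 576)
F(666, 684) - b**2 = (5 + (1/6)*684) - 1*576**2 = (5 + 114) - 1*331776 = 119 - 331776 = -331657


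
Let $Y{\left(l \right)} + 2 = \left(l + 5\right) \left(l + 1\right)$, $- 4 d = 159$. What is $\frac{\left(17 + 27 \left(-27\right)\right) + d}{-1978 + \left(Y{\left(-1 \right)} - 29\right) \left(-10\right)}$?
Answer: $\frac{3007}{6672} \approx 0.45069$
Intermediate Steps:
$d = - \frac{159}{4}$ ($d = \left(- \frac{1}{4}\right) 159 = - \frac{159}{4} \approx -39.75$)
$Y{\left(l \right)} = -2 + \left(1 + l\right) \left(5 + l\right)$ ($Y{\left(l \right)} = -2 + \left(l + 5\right) \left(l + 1\right) = -2 + \left(5 + l\right) \left(1 + l\right) = -2 + \left(1 + l\right) \left(5 + l\right)$)
$\frac{\left(17 + 27 \left(-27\right)\right) + d}{-1978 + \left(Y{\left(-1 \right)} - 29\right) \left(-10\right)} = \frac{\left(17 + 27 \left(-27\right)\right) - \frac{159}{4}}{-1978 + \left(\left(3 + \left(-1\right)^{2} + 6 \left(-1\right)\right) - 29\right) \left(-10\right)} = \frac{\left(17 - 729\right) - \frac{159}{4}}{-1978 + \left(\left(3 + 1 - 6\right) - 29\right) \left(-10\right)} = \frac{-712 - \frac{159}{4}}{-1978 + \left(-2 - 29\right) \left(-10\right)} = - \frac{3007}{4 \left(-1978 - -310\right)} = - \frac{3007}{4 \left(-1978 + 310\right)} = - \frac{3007}{4 \left(-1668\right)} = \left(- \frac{3007}{4}\right) \left(- \frac{1}{1668}\right) = \frac{3007}{6672}$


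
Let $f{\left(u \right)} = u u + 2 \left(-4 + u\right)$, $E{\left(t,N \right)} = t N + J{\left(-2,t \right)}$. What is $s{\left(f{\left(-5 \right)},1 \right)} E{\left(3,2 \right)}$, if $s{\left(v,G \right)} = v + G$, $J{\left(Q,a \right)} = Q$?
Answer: $32$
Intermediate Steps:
$E{\left(t,N \right)} = -2 + N t$ ($E{\left(t,N \right)} = t N - 2 = N t - 2 = -2 + N t$)
$f{\left(u \right)} = -8 + u^{2} + 2 u$ ($f{\left(u \right)} = u^{2} + \left(-8 + 2 u\right) = -8 + u^{2} + 2 u$)
$s{\left(v,G \right)} = G + v$
$s{\left(f{\left(-5 \right)},1 \right)} E{\left(3,2 \right)} = \left(1 + \left(-8 + \left(-5\right)^{2} + 2 \left(-5\right)\right)\right) \left(-2 + 2 \cdot 3\right) = \left(1 - -7\right) \left(-2 + 6\right) = \left(1 + 7\right) 4 = 8 \cdot 4 = 32$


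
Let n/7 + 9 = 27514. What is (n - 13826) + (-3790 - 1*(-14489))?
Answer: 189408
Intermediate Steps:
n = 192535 (n = -63 + 7*27514 = -63 + 192598 = 192535)
(n - 13826) + (-3790 - 1*(-14489)) = (192535 - 13826) + (-3790 - 1*(-14489)) = 178709 + (-3790 + 14489) = 178709 + 10699 = 189408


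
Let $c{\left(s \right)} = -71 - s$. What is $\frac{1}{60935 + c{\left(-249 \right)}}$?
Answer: $\frac{1}{61113} \approx 1.6363 \cdot 10^{-5}$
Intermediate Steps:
$\frac{1}{60935 + c{\left(-249 \right)}} = \frac{1}{60935 - -178} = \frac{1}{60935 + \left(-71 + 249\right)} = \frac{1}{60935 + 178} = \frac{1}{61113}$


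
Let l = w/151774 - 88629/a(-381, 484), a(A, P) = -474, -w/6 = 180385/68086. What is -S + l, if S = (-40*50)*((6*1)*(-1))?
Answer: -2410922257659341/204090270139 ≈ -11813.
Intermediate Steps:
w = -541155/34043 (w = -1082310/68086 = -6*180385/68086 = -541155/34043 ≈ -15.896)
l = 38160984008659/204090270139 (l = -541155/34043/151774 - 88629/(-474) = -541155/34043*1/151774 - 88629*(-1/474) = -541155/5166842282 + 29543/158 = 38160984008659/204090270139 ≈ 186.98)
S = 12000 (S = -12000*(-1) = -2000*(-6) = 12000)
-S + l = -1*12000 + 38160984008659/204090270139 = -12000 + 38160984008659/204090270139 = -2410922257659341/204090270139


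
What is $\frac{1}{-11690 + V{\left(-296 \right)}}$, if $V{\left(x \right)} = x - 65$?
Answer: $- \frac{1}{12051} \approx -8.2981 \cdot 10^{-5}$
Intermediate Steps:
$V{\left(x \right)} = -65 + x$
$\frac{1}{-11690 + V{\left(-296 \right)}} = \frac{1}{-11690 - 361} = \frac{1}{-12051} = - \frac{1}{12051}$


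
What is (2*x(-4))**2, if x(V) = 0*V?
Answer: 0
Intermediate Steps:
x(V) = 0
(2*x(-4))**2 = (2*0)**2 = 0**2 = 0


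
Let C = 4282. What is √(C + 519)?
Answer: √4801 ≈ 69.289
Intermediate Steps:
√(C + 519) = √(4282 + 519) = √4801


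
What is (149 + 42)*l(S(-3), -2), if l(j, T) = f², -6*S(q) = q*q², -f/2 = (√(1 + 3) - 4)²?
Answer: 12224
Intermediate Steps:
f = -8 (f = -2*(√(1 + 3) - 4)² = -2*(√4 - 4)² = -2*(2 - 4)² = -2*(-2)² = -2*4 = -8)
S(q) = -q³/6 (S(q) = -q*q²/6 = -q³/6)
l(j, T) = 64 (l(j, T) = (-8)² = 64)
(149 + 42)*l(S(-3), -2) = (149 + 42)*64 = 191*64 = 12224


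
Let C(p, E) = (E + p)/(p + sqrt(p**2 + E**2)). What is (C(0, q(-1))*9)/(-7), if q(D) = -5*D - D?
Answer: -9/7 ≈ -1.2857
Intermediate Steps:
q(D) = -6*D
C(p, E) = (E + p)/(p + sqrt(E**2 + p**2))
(C(0, q(-1))*9)/(-7) = (((-6*(-1) + 0)/(0 + sqrt((-6*(-1))**2 + 0**2)))*9)/(-7) = (((6 + 0)/(0 + sqrt(6**2 + 0)))*9)*(-1/7) = ((6/(0 + sqrt(36 + 0)))*9)*(-1/7) = ((6/(0 + sqrt(36)))*9)*(-1/7) = ((6/(0 + 6))*9)*(-1/7) = ((6/6)*9)*(-1/7) = (((1/6)*6)*9)*(-1/7) = (1*9)*(-1/7) = 9*(-1/7) = -9/7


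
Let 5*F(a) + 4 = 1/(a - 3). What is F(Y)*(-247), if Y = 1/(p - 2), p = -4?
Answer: 1066/5 ≈ 213.20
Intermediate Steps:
Y = -⅙ (Y = 1/(-4 - 2) = 1/(-6) = -⅙ ≈ -0.16667)
F(a) = -⅘ + 1/(5*(-3 + a)) (F(a) = -⅘ + 1/(5*(a - 3)) = -⅘ + 1/(5*(-3 + a)))
F(Y)*(-247) = ((13 - 4*(-⅙))/(5*(-3 - ⅙)))*(-247) = ((13 + ⅔)/(5*(-19/6)))*(-247) = ((⅕)*(-6/19)*(41/3))*(-247) = -82/95*(-247) = 1066/5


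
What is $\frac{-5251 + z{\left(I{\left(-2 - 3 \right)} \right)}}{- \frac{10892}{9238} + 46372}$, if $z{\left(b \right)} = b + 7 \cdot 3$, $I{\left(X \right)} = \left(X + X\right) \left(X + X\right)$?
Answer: $- \frac{11847735}{107093411} \approx -0.11063$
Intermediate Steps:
$I{\left(X \right)} = 4 X^{2}$ ($I{\left(X \right)} = 2 X 2 X = 4 X^{2}$)
$z{\left(b \right)} = 21 + b$ ($z{\left(b \right)} = b + 21 = 21 + b$)
$\frac{-5251 + z{\left(I{\left(-2 - 3 \right)} \right)}}{- \frac{10892}{9238} + 46372} = \frac{-5251 + \left(21 + 4 \left(-2 - 3\right)^{2}\right)}{- \frac{10892}{9238} + 46372} = \frac{-5251 + \left(21 + 4 \left(-2 - 3\right)^{2}\right)}{\left(-10892\right) \frac{1}{9238} + 46372} = \frac{-5251 + \left(21 + 4 \left(-5\right)^{2}\right)}{- \frac{5446}{4619} + 46372} = \frac{-5251 + \left(21 + 4 \cdot 25\right)}{\frac{214186822}{4619}} = \left(-5251 + \left(21 + 100\right)\right) \frac{4619}{214186822} = \left(-5251 + 121\right) \frac{4619}{214186822} = \left(-5130\right) \frac{4619}{214186822} = - \frac{11847735}{107093411}$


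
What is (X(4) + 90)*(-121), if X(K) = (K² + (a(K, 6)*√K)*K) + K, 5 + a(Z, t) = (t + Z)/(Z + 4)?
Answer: -9680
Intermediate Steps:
a(Z, t) = -5 + (Z + t)/(4 + Z) (a(Z, t) = -5 + (t + Z)/(Z + 4) = -5 + (Z + t)/(4 + Z))
X(K) = K + K² + K^(3/2)*(-14 - 4*K)/(4 + K) (X(K) = (K² + (((-20 + 6 - 4*K)/(4 + K))*√K)*K) + K = (K² + (((-14 - 4*K)/(4 + K))*√K)*K) + K = (K² + (√K*(-14 - 4*K)/(4 + K))*K) + K = (K² + K^(3/2)*(-14 - 4*K)/(4 + K)) + K = K + K² + K^(3/2)*(-14 - 4*K)/(4 + K))
(X(4) + 90)*(-121) = ((4^(3/2)*(-14 - 4*4) + 4*(1 + 4)*(4 + 4))/(4 + 4) + 90)*(-121) = ((8*(-14 - 16) + 4*5*8)/8 + 90)*(-121) = ((8*(-30) + 160)/8 + 90)*(-121) = ((-240 + 160)/8 + 90)*(-121) = ((⅛)*(-80) + 90)*(-121) = (-10 + 90)*(-121) = 80*(-121) = -9680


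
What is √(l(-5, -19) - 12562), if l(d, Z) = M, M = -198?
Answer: 2*I*√3190 ≈ 112.96*I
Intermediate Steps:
l(d, Z) = -198
√(l(-5, -19) - 12562) = √(-198 - 12562) = √(-12760) = 2*I*√3190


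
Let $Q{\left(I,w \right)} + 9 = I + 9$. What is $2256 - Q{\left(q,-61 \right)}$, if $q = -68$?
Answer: $2324$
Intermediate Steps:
$Q{\left(I,w \right)} = I$ ($Q{\left(I,w \right)} = -9 + \left(I + 9\right) = -9 + \left(9 + I\right) = I$)
$2256 - Q{\left(q,-61 \right)} = 2256 - -68 = 2256 + 68 = 2324$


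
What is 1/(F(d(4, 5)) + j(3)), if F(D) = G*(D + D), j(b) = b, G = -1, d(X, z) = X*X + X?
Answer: -1/37 ≈ -0.027027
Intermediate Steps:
d(X, z) = X + X² (d(X, z) = X² + X = X + X²)
F(D) = -2*D (F(D) = -(D + D) = -2*D)
1/(F(d(4, 5)) + j(3)) = 1/(-8*(1 + 4) + 3) = 1/(-8*5 + 3) = 1/(-2*20 + 3) = 1/(-40 + 3) = 1/(-37) = -1/37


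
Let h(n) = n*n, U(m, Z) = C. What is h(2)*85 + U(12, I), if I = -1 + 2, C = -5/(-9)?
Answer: 3065/9 ≈ 340.56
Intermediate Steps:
C = 5/9 (C = -5*(-⅑) = 5/9 ≈ 0.55556)
I = 1
U(m, Z) = 5/9
h(n) = n²
h(2)*85 + U(12, I) = 2²*85 + 5/9 = 4*85 + 5/9 = 340 + 5/9 = 3065/9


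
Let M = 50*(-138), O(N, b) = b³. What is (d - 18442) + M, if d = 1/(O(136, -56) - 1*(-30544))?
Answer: -3676414625/145072 ≈ -25342.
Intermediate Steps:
M = -6900
d = -1/145072 (d = 1/((-56)³ - 1*(-30544)) = 1/(-175616 + 30544) = 1/(-145072) = -1/145072 ≈ -6.8931e-6)
(d - 18442) + M = (-1/145072 - 18442) - 6900 = -2675417825/145072 - 6900 = -3676414625/145072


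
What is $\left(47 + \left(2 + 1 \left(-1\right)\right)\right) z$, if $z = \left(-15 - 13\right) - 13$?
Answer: $-1968$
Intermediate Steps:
$z = -41$ ($z = -28 - 13 = -41$)
$\left(47 + \left(2 + 1 \left(-1\right)\right)\right) z = \left(47 + \left(2 + 1 \left(-1\right)\right)\right) \left(-41\right) = \left(47 + \left(2 - 1\right)\right) \left(-41\right) = \left(47 + 1\right) \left(-41\right) = 48 \left(-41\right) = -1968$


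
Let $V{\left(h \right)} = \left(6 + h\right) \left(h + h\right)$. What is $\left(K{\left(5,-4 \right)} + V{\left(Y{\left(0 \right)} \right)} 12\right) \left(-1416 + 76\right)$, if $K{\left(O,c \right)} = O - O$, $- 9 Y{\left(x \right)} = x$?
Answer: $0$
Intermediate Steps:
$Y{\left(x \right)} = - \frac{x}{9}$
$K{\left(O,c \right)} = 0$
$V{\left(h \right)} = 2 h \left(6 + h\right)$ ($V{\left(h \right)} = \left(6 + h\right) 2 h = 2 h \left(6 + h\right)$)
$\left(K{\left(5,-4 \right)} + V{\left(Y{\left(0 \right)} \right)} 12\right) \left(-1416 + 76\right) = \left(0 + 2 \left(\left(- \frac{1}{9}\right) 0\right) \left(6 - 0\right) 12\right) \left(-1416 + 76\right) = \left(0 + 2 \cdot 0 \left(6 + 0\right) 12\right) \left(-1340\right) = \left(0 + 2 \cdot 0 \cdot 6 \cdot 12\right) \left(-1340\right) = \left(0 + 0 \cdot 12\right) \left(-1340\right) = \left(0 + 0\right) \left(-1340\right) = 0 \left(-1340\right) = 0$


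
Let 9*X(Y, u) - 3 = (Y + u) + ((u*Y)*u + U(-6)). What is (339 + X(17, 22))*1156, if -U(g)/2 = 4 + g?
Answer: 4363900/3 ≈ 1.4546e+6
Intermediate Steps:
U(g) = -8 - 2*g (U(g) = -2*(4 + g) = -8 - 2*g)
X(Y, u) = 7/9 + Y/9 + u/9 + Y*u²/9 (X(Y, u) = ⅓ + ((Y + u) + ((u*Y)*u + (-8 - 2*(-6))))/9 = ⅓ + ((Y + u) + ((Y*u)*u + (-8 + 12)))/9 = ⅓ + ((Y + u) + (Y*u² + 4))/9 = ⅓ + ((Y + u) + (4 + Y*u²))/9 = ⅓ + (4 + Y + u + Y*u²)/9 = ⅓ + (4/9 + Y/9 + u/9 + Y*u²/9) = 7/9 + Y/9 + u/9 + Y*u²/9)
(339 + X(17, 22))*1156 = (339 + (7/9 + (⅑)*17 + (⅑)*22 + (⅑)*17*22²))*1156 = (339 + (7/9 + 17/9 + 22/9 + (⅑)*17*484))*1156 = (339 + (7/9 + 17/9 + 22/9 + 8228/9))*1156 = (339 + 2758/3)*1156 = (3775/3)*1156 = 4363900/3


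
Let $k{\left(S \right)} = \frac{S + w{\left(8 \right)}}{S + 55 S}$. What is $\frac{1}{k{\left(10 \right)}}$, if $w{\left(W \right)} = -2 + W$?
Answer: $35$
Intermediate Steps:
$k{\left(S \right)} = \frac{6 + S}{56 S}$ ($k{\left(S \right)} = \frac{S + \left(-2 + 8\right)}{S + 55 S} = \frac{S + 6}{56 S} = \left(6 + S\right) \frac{1}{56 S} = \frac{6 + S}{56 S}$)
$\frac{1}{k{\left(10 \right)}} = \frac{1}{\frac{1}{56} \cdot \frac{1}{10} \left(6 + 10\right)} = \frac{1}{\frac{1}{56} \cdot \frac{1}{10} \cdot 16} = \frac{1}{\frac{1}{35}} = 35$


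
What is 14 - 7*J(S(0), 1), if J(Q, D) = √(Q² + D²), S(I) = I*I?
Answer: 7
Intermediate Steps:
S(I) = I²
J(Q, D) = √(D² + Q²)
14 - 7*J(S(0), 1) = 14 - 7*√(1² + (0²)²) = 14 - 7*√(1 + 0²) = 14 - 7*√(1 + 0) = 14 - 7*√1 = 14 - 7*1 = 14 - 7 = 7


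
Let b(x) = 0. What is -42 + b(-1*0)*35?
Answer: -42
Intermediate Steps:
-42 + b(-1*0)*35 = -42 + 0*35 = -42 + 0 = -42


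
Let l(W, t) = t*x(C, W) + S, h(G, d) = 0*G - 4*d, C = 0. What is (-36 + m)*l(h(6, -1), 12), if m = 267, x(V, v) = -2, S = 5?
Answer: -4389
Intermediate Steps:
h(G, d) = -4*d (h(G, d) = 0 - 4*d = -4*d)
l(W, t) = 5 - 2*t (l(W, t) = t*(-2) + 5 = -2*t + 5 = 5 - 2*t)
(-36 + m)*l(h(6, -1), 12) = (-36 + 267)*(5 - 2*12) = 231*(5 - 24) = 231*(-19) = -4389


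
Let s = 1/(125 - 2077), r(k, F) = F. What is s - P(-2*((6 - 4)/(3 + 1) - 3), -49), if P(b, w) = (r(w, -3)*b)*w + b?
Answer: -1444481/1952 ≈ -740.00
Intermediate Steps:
s = -1/1952 (s = 1/(-1952) = -1/1952 ≈ -0.00051230)
P(b, w) = b - 3*b*w (P(b, w) = (-3*b)*w + b = -3*b*w + b = b - 3*b*w)
s - P(-2*((6 - 4)/(3 + 1) - 3), -49) = -1/1952 - (-2*((6 - 4)/(3 + 1) - 3))*(1 - 3*(-49)) = -1/1952 - (-2*(2/4 - 3))*(1 + 147) = -1/1952 - (-2*(2*(¼) - 3))*148 = -1/1952 - (-2*(½ - 3))*148 = -1/1952 - (-2*(-5/2))*148 = -1/1952 - 5*148 = -1/1952 - 1*740 = -1/1952 - 740 = -1444481/1952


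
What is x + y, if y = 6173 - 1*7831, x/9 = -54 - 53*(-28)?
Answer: 11212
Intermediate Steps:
x = 12870 (x = 9*(-54 - 53*(-28)) = 9*(-54 + 1484) = 9*1430 = 12870)
y = -1658 (y = 6173 - 7831 = -1658)
x + y = 12870 - 1658 = 11212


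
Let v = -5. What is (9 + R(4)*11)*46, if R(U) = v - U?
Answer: -4140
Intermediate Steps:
R(U) = -5 - U
(9 + R(4)*11)*46 = (9 + (-5 - 1*4)*11)*46 = (9 + (-5 - 4)*11)*46 = (9 - 9*11)*46 = (9 - 99)*46 = -90*46 = -4140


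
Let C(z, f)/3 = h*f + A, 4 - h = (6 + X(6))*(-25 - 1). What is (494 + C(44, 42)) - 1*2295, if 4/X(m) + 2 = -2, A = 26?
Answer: 15161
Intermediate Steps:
X(m) = -1 (X(m) = 4/(-2 - 2) = 4/(-4) = 4*(-1/4) = -1)
h = 134 (h = 4 - (6 - 1)*(-25 - 1) = 4 - 5*(-26) = 4 - 1*(-130) = 4 + 130 = 134)
C(z, f) = 78 + 402*f (C(z, f) = 3*(134*f + 26) = 3*(26 + 134*f) = 78 + 402*f)
(494 + C(44, 42)) - 1*2295 = (494 + (78 + 402*42)) - 1*2295 = (494 + (78 + 16884)) - 2295 = (494 + 16962) - 2295 = 17456 - 2295 = 15161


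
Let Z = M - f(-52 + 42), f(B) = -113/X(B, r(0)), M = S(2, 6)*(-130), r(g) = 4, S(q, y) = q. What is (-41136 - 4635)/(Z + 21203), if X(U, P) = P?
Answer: -9636/4415 ≈ -2.1826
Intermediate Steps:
M = -260 (M = 2*(-130) = -260)
f(B) = -113/4
Z = -927/4 (Z = -260 - 1*(-113/4) = -260 + 113/4 = -927/4 ≈ -231.75)
(-41136 - 4635)/(Z + 21203) = (-41136 - 4635)/(-927/4 + 21203) = -45771/83885/4 = -45771*4/83885 = -9636/4415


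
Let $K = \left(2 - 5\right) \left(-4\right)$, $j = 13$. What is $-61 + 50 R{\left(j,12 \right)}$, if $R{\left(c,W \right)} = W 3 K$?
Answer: $21539$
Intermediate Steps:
$K = 12$ ($K = \left(-3\right) \left(-4\right) = 12$)
$R{\left(c,W \right)} = 36 W$ ($R{\left(c,W \right)} = W 3 \cdot 12 = 3 W 12 = 36 W$)
$-61 + 50 R{\left(j,12 \right)} = -61 + 50 \cdot 36 \cdot 12 = -61 + 50 \cdot 432 = -61 + 21600 = 21539$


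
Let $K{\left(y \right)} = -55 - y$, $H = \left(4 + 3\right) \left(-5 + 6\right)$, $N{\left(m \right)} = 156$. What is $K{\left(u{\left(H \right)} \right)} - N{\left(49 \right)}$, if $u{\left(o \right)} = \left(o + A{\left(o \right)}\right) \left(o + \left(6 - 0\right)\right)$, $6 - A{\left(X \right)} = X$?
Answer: $-289$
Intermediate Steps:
$A{\left(X \right)} = 6 - X$
$H = 7$ ($H = 7 \cdot 1 = 7$)
$u{\left(o \right)} = 36 + 6 o$ ($u{\left(o \right)} = \left(o - \left(-6 + o\right)\right) \left(o + \left(6 - 0\right)\right) = 6 \left(o + \left(6 + 0\right)\right) = 6 \left(o + 6\right) = 6 \left(6 + o\right) = 36 + 6 o$)
$K{\left(u{\left(H \right)} \right)} - N{\left(49 \right)} = \left(-55 - \left(36 + 6 \cdot 7\right)\right) - 156 = \left(-55 - \left(36 + 42\right)\right) - 156 = \left(-55 - 78\right) - 156 = -133 - 156 = -289$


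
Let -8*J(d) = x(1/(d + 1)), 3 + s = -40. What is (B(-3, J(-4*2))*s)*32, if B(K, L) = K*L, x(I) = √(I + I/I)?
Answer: -516*√42/7 ≈ -477.72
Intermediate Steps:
s = -43 (s = -3 - 40 = -43)
x(I) = √(1 + I) (x(I) = √(I + 1) = √(1 + I))
J(d) = -√(1 + 1/(1 + d))/8 (J(d) = -√(1 + 1/(d + 1))/8 = -√(1 + 1/(1 + d))/8)
(B(-3, J(-4*2))*s)*32 = (-(-3)*√((2 - 4*2)/(1 - 4*2))/8*(-43))*32 = (-(-3)*√((2 - 8)/(1 - 8))/8*(-43))*32 = (-(-3)*√(-6/(-7))/8*(-43))*32 = (-(-3)*√(-⅐*(-6))/8*(-43))*32 = (-(-3)*√(6/7)/8*(-43))*32 = (-(-3)*√42/7/8*(-43))*32 = (-(-3)*√42/56*(-43))*32 = ((3*√42/56)*(-43))*32 = -129*√42/56*32 = -516*√42/7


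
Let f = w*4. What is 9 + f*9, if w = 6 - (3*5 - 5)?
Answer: -135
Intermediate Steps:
w = -4 (w = 6 - (15 - 5) = 6 - 1*10 = 6 - 10 = -4)
f = -16 (f = -4*4 = -16)
9 + f*9 = 9 - 16*9 = 9 - 144 = -135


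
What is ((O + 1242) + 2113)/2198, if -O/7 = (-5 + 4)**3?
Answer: 1681/1099 ≈ 1.5296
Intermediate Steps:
O = 7 (O = -7*(-5 + 4)**3 = -7*(-1)**3 = -7*(-1) = 7)
((O + 1242) + 2113)/2198 = ((7 + 1242) + 2113)/2198 = (1249 + 2113)*(1/2198) = 3362*(1/2198) = 1681/1099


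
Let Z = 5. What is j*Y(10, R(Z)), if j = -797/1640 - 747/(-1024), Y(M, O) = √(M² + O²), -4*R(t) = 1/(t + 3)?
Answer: 51119*√102401/6717440 ≈ 2.4352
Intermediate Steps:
R(t) = -1/(4*(3 + t)) (R(t) = -1/(4*(t + 3)) = -1/(4*(3 + t)))
j = 51119/209920 (j = -797*1/1640 - 747*(-1/1024) = -797/1640 + 747/1024 = 51119/209920 ≈ 0.24352)
j*Y(10, R(Z)) = 51119*√(10² + (-1/(12 + 4*5))²)/209920 = 51119*√(100 + (-1/(12 + 20))²)/209920 = 51119*√(100 + (-1/32)²)/209920 = 51119*√(100 + 1/1024)/209920 = 51119*√(102401/1024)/209920 = 51119*(√102401/32)/209920 = 51119*√102401/6717440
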